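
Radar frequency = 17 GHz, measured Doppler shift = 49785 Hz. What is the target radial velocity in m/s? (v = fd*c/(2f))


v = 49785 * 3e8 / (2 * 17000000000.0) = 439.3 m/s

439.3 m/s


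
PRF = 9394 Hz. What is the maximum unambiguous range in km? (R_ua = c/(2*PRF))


R_ua = 3e8 / (2 * 9394) = 15967.6 m = 16.0 km

16.0 km


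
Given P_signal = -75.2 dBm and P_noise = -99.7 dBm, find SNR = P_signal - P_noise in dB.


SNR = -75.2 - (-99.7) = 24.5 dB

24.5 dB


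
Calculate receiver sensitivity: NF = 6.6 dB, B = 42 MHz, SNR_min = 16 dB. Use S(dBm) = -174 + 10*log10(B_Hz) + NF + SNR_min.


10*log10(42000000.0) = 76.23
S = -174 + 76.23 + 6.6 + 16 = -75.2 dBm

-75.2 dBm


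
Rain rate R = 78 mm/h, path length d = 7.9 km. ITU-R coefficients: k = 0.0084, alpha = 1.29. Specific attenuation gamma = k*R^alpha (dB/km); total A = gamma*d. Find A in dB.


gamma = 0.0084 * 78^1.29 = 2.317829 dB/km
A = 2.317829 * 7.9 = 18.31 dB

18.31 dB


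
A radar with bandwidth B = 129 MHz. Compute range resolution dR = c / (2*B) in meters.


dR = 3e8 / (2 * 129000000.0) = 1.16 m

1.16 m


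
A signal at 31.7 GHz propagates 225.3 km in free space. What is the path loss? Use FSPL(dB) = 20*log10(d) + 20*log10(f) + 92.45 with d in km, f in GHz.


20*log10(225.3) = 47.06
20*log10(31.7) = 30.02
FSPL = 169.5 dB

169.5 dB


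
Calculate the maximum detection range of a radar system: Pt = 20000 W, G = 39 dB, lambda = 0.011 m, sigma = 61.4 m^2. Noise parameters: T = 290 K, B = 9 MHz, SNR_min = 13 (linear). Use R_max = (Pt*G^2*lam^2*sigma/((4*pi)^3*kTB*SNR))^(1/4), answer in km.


G_lin = 10^(39/10) = 7943.282347
R^4 = 20000 * 7943.282347^2 * 0.011^2 * 61.4 / ((4*pi)^3 * 1.38e-23 * 290 * 9000000.0 * 13)
R^4 = 1.009e19 m^4
R_max = (1.009e19)^(1/4) = 56360.2 m = 56.4 km

56.4 km


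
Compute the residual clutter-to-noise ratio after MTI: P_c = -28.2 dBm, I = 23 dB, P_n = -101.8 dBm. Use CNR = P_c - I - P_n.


CNR = -28.2 - 23 - (-101.8) = 50.6 dB

50.6 dB


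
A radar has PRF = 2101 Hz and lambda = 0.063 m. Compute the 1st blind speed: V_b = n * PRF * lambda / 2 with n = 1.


V_blind = 1 * 2101 * 0.063 / 2 = 66.2 m/s

66.2 m/s


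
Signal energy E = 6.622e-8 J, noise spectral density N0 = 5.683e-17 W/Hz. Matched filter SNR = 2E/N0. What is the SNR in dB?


SNR_lin = 2 * 6.622e-8 / 5.683e-17 = 2.33e9
SNR_dB = 10*log10(2.33e9) = 93.7 dB

93.7 dB


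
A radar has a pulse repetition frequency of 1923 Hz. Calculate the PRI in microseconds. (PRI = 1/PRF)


PRI = 1/1923 = 0.0005200208 s = 520.0 us

520.0 us


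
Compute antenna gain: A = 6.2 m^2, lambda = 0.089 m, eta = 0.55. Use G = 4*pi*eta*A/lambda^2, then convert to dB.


G_linear = 4*pi*0.55*6.2/0.089^2 = 5409.84
G_dB = 10*log10(5409.84) = 37.3 dB

37.3 dB


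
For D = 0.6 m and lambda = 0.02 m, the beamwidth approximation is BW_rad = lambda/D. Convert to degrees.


BW_rad = 0.02 / 0.6 = 0.033333
BW_deg = 1.91 degrees

1.91 degrees


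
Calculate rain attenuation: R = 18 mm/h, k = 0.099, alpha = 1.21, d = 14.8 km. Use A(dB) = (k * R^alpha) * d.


gamma = 0.099 * 18^1.21 = 3.269753 dB/km
A = 3.269753 * 14.8 = 48.39 dB

48.39 dB


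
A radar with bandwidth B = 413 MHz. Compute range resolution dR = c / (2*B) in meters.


dR = 3e8 / (2 * 413000000.0) = 0.36 m

0.36 m


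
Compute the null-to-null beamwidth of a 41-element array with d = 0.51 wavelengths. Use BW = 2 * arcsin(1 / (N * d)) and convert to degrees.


1/(N*d) = 1/(41*0.51) = 0.047824
BW = 2*arcsin(0.047824) = 5.5 degrees

5.5 degrees


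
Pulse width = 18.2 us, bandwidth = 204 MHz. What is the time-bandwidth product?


TBP = 18.2 * 204 = 3712.8

3712.8


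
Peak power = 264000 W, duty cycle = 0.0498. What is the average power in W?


P_avg = 264000 * 0.0498 = 13147.2 W

13147.2 W


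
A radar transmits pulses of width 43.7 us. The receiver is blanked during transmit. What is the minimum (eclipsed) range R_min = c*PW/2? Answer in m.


R_min = 3e8 * 43.7e-6 / 2 = 6555.0 m

6555.0 m


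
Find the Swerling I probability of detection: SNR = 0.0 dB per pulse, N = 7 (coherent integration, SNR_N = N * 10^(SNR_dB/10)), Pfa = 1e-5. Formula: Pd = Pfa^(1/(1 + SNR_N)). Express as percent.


SNR_lin = 10^(0.0/10) = 1.0
SNR_N = 7 * 1.0 = 7.0
1/(1 + SNR_N) = 1/8.0 = 0.125
Pd = (1e-5)^0.125 = 0.23714
Pd = 23.7%

23.7%


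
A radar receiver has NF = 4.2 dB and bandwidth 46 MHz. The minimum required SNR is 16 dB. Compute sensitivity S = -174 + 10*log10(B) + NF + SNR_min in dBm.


10*log10(46000000.0) = 76.63
S = -174 + 76.63 + 4.2 + 16 = -77.2 dBm

-77.2 dBm


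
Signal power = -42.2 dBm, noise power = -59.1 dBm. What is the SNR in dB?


SNR = -42.2 - (-59.1) = 16.9 dB

16.9 dB


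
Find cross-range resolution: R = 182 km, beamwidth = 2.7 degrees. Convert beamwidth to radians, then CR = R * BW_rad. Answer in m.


BW_rad = 0.04712389
CR = 182000 * 0.04712389 = 8576.5 m

8576.5 m


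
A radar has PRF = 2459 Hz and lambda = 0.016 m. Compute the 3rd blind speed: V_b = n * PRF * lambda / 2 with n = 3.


V_blind = 3 * 2459 * 0.016 / 2 = 59.0 m/s

59.0 m/s


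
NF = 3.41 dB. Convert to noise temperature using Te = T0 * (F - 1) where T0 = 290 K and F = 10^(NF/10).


NF_lin = 10^(3.41/10) = 2.192805
Te = 290 * (2.192805 - 1) = 345.9 K

345.9 K


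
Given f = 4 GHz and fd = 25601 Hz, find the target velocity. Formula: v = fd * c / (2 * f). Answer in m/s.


v = 25601 * 3e8 / (2 * 4000000000.0) = 960.0 m/s

960.0 m/s


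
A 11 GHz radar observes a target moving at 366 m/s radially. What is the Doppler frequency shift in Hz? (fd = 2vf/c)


fd = 2 * 366 * 11000000000.0 / 3e8 = 26840.0 Hz

26840.0 Hz


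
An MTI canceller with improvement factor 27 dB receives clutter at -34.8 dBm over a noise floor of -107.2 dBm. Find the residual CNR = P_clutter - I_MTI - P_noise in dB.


CNR = -34.8 - 27 - (-107.2) = 45.4 dB

45.4 dB


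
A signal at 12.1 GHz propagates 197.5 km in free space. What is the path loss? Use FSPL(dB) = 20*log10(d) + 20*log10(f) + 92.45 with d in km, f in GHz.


20*log10(197.5) = 45.91
20*log10(12.1) = 21.66
FSPL = 160.0 dB

160.0 dB


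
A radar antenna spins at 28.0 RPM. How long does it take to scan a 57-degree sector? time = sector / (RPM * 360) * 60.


t = 57 / (28.0 * 360) * 60 = 0.34 s

0.34 s


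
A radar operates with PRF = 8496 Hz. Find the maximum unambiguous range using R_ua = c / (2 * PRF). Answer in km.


R_ua = 3e8 / (2 * 8496) = 17655.4 m = 17.7 km

17.7 km


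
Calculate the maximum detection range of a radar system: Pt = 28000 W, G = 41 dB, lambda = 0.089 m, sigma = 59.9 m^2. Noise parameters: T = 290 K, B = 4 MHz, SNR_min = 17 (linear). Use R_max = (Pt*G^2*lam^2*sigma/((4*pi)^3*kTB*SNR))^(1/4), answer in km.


G_lin = 10^(41/10) = 12589.254118
R^4 = 28000 * 12589.254118^2 * 0.089^2 * 59.9 / ((4*pi)^3 * 1.38e-23 * 290 * 4000000.0 * 17)
R^4 = 3.89896e21 m^4
R_max = (3.89896e21)^(1/4) = 249883.3 m = 249.9 km

249.9 km


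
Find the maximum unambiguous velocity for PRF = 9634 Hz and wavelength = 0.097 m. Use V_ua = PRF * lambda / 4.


V_ua = 9634 * 0.097 / 4 = 233.6 m/s

233.6 m/s


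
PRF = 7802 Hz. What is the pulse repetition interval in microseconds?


PRI = 1/7802 = 0.0001281723 s = 128.2 us

128.2 us


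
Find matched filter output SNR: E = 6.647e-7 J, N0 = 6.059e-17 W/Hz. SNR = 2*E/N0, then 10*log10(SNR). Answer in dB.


SNR_lin = 2 * 6.647e-7 / 6.059e-17 = 2.194e10
SNR_dB = 10*log10(2.194e10) = 103.4 dB

103.4 dB


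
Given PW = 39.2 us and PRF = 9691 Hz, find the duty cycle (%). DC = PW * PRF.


DC = 39.2e-6 * 9691 * 100 = 37.99%

37.99%


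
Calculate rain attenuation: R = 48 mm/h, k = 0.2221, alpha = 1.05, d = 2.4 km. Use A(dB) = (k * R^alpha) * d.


gamma = 0.2221 * 48^1.05 = 12.937545 dB/km
A = 12.937545 * 2.4 = 31.05 dB

31.05 dB


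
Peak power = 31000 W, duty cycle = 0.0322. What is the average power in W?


P_avg = 31000 * 0.0322 = 998.2 W

998.2 W


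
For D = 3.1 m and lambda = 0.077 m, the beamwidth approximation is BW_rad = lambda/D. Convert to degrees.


BW_rad = 0.077 / 3.1 = 0.024839
BW_deg = 1.42 degrees

1.42 degrees


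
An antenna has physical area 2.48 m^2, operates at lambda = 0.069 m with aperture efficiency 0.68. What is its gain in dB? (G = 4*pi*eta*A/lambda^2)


G_linear = 4*pi*0.68*2.48/0.069^2 = 4451.15
G_dB = 10*log10(4451.15) = 36.5 dB

36.5 dB


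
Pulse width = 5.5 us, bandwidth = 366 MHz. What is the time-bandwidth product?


TBP = 5.5 * 366 = 2013.0

2013.0


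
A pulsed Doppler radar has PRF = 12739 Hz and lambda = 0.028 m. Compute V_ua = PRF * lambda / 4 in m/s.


V_ua = 12739 * 0.028 / 4 = 89.2 m/s

89.2 m/s


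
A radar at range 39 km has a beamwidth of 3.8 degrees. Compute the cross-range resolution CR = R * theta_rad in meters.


BW_rad = 0.066322512
CR = 39000 * 0.066322512 = 2586.6 m

2586.6 m


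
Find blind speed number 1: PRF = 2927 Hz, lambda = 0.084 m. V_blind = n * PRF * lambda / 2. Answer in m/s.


V_blind = 1 * 2927 * 0.084 / 2 = 122.9 m/s

122.9 m/s


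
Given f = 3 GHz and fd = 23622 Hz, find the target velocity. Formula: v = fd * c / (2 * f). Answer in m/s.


v = 23622 * 3e8 / (2 * 3000000000.0) = 1181.1 m/s

1181.1 m/s


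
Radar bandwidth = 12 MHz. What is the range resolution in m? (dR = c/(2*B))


dR = 3e8 / (2 * 12000000.0) = 12.5 m

12.5 m


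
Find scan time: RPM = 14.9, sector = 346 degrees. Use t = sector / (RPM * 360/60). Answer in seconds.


t = 346 / (14.9 * 360) * 60 = 3.87 s

3.87 s


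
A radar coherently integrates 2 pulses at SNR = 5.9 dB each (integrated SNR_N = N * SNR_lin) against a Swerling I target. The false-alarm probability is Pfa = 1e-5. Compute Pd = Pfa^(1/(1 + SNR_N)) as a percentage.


SNR_lin = 10^(5.9/10) = 3.89045
SNR_N = 2 * 3.89045 = 7.7809
1/(1 + SNR_N) = 1/8.7809 = 0.1138835
Pd = (1e-5)^0.1138835 = 0.26951
Pd = 27.0%

27.0%


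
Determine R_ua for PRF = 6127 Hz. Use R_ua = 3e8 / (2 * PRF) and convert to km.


R_ua = 3e8 / (2 * 6127) = 24481.8 m = 24.5 km

24.5 km


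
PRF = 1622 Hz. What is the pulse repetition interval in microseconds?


PRI = 1/1622 = 0.0006165228 s = 616.5 us

616.5 us


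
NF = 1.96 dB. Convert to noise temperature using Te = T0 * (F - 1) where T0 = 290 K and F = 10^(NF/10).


NF_lin = 10^(1.96/10) = 1.570363
Te = 290 * (1.570363 - 1) = 165.4 K

165.4 K


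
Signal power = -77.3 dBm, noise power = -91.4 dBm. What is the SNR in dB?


SNR = -77.3 - (-91.4) = 14.1 dB

14.1 dB


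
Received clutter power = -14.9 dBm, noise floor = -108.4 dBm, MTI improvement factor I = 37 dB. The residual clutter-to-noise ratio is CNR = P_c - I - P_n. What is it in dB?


CNR = -14.9 - 37 - (-108.4) = 56.5 dB

56.5 dB


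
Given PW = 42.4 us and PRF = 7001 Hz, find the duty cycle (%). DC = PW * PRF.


DC = 42.4e-6 * 7001 * 100 = 29.68%

29.68%


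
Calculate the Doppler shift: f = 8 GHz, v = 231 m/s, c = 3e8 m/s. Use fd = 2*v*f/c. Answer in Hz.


fd = 2 * 231 * 8000000000.0 / 3e8 = 12320.0 Hz

12320.0 Hz


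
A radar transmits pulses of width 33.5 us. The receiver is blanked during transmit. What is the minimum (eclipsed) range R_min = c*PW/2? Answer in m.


R_min = 3e8 * 33.5e-6 / 2 = 5025.0 m

5025.0 m


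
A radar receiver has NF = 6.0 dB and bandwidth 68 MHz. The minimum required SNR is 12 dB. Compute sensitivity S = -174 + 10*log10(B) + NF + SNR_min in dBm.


10*log10(68000000.0) = 78.33
S = -174 + 78.33 + 6.0 + 12 = -77.7 dBm

-77.7 dBm


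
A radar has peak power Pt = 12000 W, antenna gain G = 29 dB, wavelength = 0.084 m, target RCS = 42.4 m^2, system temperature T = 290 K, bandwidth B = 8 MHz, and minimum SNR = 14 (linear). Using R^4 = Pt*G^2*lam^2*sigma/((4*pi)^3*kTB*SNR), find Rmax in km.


G_lin = 10^(29/10) = 794.328235
R^4 = 12000 * 794.328235^2 * 0.084^2 * 42.4 / ((4*pi)^3 * 1.38e-23 * 290 * 8000000.0 * 14)
R^4 = 2.54672e18 m^4
R_max = (2.54672e18)^(1/4) = 39948.0 m = 39.9 km

39.9 km


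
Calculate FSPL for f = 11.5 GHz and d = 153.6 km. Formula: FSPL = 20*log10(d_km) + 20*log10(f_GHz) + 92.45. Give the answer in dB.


20*log10(153.6) = 43.73
20*log10(11.5) = 21.21
FSPL = 157.4 dB

157.4 dB


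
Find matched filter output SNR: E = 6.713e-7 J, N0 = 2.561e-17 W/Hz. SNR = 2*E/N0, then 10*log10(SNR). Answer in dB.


SNR_lin = 2 * 6.713e-7 / 2.561e-17 = 5.242e10
SNR_dB = 10*log10(5.242e10) = 107.2 dB

107.2 dB


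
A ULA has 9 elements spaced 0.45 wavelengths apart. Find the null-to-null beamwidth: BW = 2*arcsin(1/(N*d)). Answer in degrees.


1/(N*d) = 1/(9*0.45) = 0.246914
BW = 2*arcsin(0.246914) = 28.6 degrees

28.6 degrees


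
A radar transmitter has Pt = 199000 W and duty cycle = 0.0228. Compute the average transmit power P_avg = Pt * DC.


P_avg = 199000 * 0.0228 = 4537.2 W

4537.2 W


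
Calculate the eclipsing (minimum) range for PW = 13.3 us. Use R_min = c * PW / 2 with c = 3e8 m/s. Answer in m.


R_min = 3e8 * 13.3e-6 / 2 = 1995.0 m

1995.0 m


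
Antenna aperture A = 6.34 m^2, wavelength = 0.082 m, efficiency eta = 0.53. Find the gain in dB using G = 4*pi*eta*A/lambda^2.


G_linear = 4*pi*0.53*6.34/0.082^2 = 6279.82
G_dB = 10*log10(6279.82) = 38.0 dB

38.0 dB


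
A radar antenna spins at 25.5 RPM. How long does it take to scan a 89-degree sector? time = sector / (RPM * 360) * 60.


t = 89 / (25.5 * 360) * 60 = 0.58 s

0.58 s


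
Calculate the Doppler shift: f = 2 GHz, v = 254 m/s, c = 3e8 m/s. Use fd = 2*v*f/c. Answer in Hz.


fd = 2 * 254 * 2000000000.0 / 3e8 = 3386.7 Hz

3386.7 Hz


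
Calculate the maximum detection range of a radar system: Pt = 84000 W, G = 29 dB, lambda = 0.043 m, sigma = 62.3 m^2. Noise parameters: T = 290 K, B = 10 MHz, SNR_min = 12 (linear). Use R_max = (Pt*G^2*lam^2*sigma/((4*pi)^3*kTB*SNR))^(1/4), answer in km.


G_lin = 10^(29/10) = 794.328235
R^4 = 84000 * 794.328235^2 * 0.043^2 * 62.3 / ((4*pi)^3 * 1.38e-23 * 290 * 10000000.0 * 12)
R^4 = 6.40643e18 m^4
R_max = (6.40643e18)^(1/4) = 50310.0 m = 50.3 km

50.3 km


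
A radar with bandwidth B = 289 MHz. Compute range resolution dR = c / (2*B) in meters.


dR = 3e8 / (2 * 289000000.0) = 0.52 m

0.52 m


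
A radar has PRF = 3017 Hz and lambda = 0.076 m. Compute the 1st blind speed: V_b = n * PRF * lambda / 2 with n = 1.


V_blind = 1 * 3017 * 0.076 / 2 = 114.6 m/s

114.6 m/s


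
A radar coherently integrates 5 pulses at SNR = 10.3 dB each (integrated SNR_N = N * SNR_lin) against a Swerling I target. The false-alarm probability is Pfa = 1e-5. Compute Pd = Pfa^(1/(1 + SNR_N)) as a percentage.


SNR_lin = 10^(10.3/10) = 10.71519
SNR_N = 5 * 10.71519 = 53.57595
1/(1 + SNR_N) = 1/54.57595 = 0.0183231
Pd = (1e-5)^0.0183231 = 0.80981
Pd = 81.0%

81.0%


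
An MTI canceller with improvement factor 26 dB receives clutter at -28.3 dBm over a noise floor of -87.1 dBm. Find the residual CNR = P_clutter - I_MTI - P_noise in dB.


CNR = -28.3 - 26 - (-87.1) = 32.8 dB

32.8 dB


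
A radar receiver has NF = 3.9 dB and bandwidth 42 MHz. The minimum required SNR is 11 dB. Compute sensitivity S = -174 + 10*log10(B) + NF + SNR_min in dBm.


10*log10(42000000.0) = 76.23
S = -174 + 76.23 + 3.9 + 11 = -82.9 dBm

-82.9 dBm


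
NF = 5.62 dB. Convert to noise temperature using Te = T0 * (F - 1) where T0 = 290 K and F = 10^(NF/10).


NF_lin = 10^(5.62/10) = 3.647539
Te = 290 * (3.647539 - 1) = 767.8 K

767.8 K


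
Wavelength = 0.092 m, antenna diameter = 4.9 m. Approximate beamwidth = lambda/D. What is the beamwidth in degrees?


BW_rad = 0.092 / 4.9 = 0.018776
BW_deg = 1.08 degrees

1.08 degrees


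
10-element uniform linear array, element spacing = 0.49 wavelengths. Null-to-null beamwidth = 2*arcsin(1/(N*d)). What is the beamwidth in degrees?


1/(N*d) = 1/(10*0.49) = 0.204082
BW = 2*arcsin(0.204082) = 23.6 degrees

23.6 degrees


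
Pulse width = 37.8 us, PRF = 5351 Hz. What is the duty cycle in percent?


DC = 37.8e-6 * 5351 * 100 = 20.23%

20.23%


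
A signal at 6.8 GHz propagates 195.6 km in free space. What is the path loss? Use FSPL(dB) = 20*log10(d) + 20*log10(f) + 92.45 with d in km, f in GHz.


20*log10(195.6) = 45.83
20*log10(6.8) = 16.65
FSPL = 154.9 dB

154.9 dB


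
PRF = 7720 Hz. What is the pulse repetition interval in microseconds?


PRI = 1/7720 = 0.0001295337 s = 129.5 us

129.5 us


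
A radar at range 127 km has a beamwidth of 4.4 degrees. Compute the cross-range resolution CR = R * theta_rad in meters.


BW_rad = 0.076794487
CR = 127000 * 0.076794487 = 9752.9 m

9752.9 m


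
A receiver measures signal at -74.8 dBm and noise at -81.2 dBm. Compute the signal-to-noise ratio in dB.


SNR = -74.8 - (-81.2) = 6.4 dB

6.4 dB


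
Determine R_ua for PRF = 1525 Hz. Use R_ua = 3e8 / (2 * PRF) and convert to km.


R_ua = 3e8 / (2 * 1525) = 98360.7 m = 98.4 km

98.4 km


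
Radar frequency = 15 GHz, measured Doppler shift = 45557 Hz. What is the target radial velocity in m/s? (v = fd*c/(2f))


v = 45557 * 3e8 / (2 * 15000000000.0) = 455.6 m/s

455.6 m/s


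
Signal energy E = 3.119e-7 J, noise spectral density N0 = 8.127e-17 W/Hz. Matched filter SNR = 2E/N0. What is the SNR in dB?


SNR_lin = 2 * 3.119e-7 / 8.127e-17 = 7.676e9
SNR_dB = 10*log10(7.676e9) = 98.9 dB

98.9 dB


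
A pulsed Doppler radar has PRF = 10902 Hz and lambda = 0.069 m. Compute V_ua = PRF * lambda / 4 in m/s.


V_ua = 10902 * 0.069 / 4 = 188.1 m/s

188.1 m/s


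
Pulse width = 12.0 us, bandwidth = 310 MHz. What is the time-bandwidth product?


TBP = 12.0 * 310 = 3720.0

3720.0


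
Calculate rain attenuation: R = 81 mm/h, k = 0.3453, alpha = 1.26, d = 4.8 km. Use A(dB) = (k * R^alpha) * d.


gamma = 0.3453 * 81^1.26 = 87.677408 dB/km
A = 87.677408 * 4.8 = 420.85 dB

420.85 dB


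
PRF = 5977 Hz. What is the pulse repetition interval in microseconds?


PRI = 1/5977 = 0.000167308 s = 167.3 us

167.3 us


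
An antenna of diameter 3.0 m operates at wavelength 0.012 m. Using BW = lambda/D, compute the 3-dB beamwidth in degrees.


BW_rad = 0.012 / 3.0 = 0.004
BW_deg = 0.23 degrees

0.23 degrees


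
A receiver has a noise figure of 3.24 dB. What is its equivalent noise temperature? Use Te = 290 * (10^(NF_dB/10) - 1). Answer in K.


NF_lin = 10^(3.24/10) = 2.108628
Te = 290 * (2.108628 - 1) = 321.5 K

321.5 K


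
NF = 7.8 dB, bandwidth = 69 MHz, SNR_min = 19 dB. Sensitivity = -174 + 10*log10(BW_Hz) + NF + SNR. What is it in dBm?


10*log10(69000000.0) = 78.39
S = -174 + 78.39 + 7.8 + 19 = -68.8 dBm

-68.8 dBm


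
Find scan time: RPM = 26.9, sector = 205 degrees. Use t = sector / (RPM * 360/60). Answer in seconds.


t = 205 / (26.9 * 360) * 60 = 1.27 s

1.27 s


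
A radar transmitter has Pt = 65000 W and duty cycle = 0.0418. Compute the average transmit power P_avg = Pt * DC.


P_avg = 65000 * 0.0418 = 2717.0 W

2717.0 W


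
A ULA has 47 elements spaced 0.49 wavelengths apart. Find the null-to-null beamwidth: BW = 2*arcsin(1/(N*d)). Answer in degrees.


1/(N*d) = 1/(47*0.49) = 0.043422
BW = 2*arcsin(0.043422) = 5.0 degrees

5.0 degrees


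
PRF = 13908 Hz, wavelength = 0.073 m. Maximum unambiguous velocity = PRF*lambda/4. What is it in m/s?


V_ua = 13908 * 0.073 / 4 = 253.8 m/s

253.8 m/s


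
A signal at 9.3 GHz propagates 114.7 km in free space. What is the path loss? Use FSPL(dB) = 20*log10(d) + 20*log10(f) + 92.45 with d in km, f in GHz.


20*log10(114.7) = 41.19
20*log10(9.3) = 19.37
FSPL = 153.0 dB

153.0 dB


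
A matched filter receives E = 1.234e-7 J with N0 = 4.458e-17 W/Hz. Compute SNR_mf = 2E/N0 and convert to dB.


SNR_lin = 2 * 1.234e-7 / 4.458e-17 = 5.536e9
SNR_dB = 10*log10(5.536e9) = 97.4 dB

97.4 dB


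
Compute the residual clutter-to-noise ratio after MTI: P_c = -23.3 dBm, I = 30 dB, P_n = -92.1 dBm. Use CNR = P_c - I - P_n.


CNR = -23.3 - 30 - (-92.1) = 38.8 dB

38.8 dB


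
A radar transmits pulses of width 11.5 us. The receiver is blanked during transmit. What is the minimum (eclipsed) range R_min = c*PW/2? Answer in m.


R_min = 3e8 * 11.5e-6 / 2 = 1725.0 m

1725.0 m


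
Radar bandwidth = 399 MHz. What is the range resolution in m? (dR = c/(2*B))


dR = 3e8 / (2 * 399000000.0) = 0.38 m

0.38 m


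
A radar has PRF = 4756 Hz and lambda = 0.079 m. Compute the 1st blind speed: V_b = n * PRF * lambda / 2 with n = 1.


V_blind = 1 * 4756 * 0.079 / 2 = 187.9 m/s

187.9 m/s


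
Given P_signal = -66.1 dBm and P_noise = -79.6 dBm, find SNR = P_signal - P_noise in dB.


SNR = -66.1 - (-79.6) = 13.5 dB

13.5 dB


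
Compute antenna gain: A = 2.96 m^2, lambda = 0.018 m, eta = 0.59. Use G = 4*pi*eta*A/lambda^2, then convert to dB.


G_linear = 4*pi*0.59*2.96/0.018^2 = 67734.29
G_dB = 10*log10(67734.29) = 48.3 dB

48.3 dB


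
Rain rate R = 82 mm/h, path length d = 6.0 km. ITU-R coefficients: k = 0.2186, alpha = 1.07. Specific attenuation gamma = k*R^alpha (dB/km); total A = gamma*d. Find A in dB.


gamma = 0.2186 * 82^1.07 = 24.402312 dB/km
A = 24.402312 * 6.0 = 146.41 dB

146.41 dB


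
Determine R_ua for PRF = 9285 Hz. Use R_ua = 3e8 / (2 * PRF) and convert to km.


R_ua = 3e8 / (2 * 9285) = 16155.1 m = 16.2 km

16.2 km


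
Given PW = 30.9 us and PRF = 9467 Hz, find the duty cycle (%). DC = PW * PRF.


DC = 30.9e-6 * 9467 * 100 = 29.25%

29.25%


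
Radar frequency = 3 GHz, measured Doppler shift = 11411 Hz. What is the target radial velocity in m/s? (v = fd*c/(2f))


v = 11411 * 3e8 / (2 * 3000000000.0) = 570.6 m/s

570.6 m/s


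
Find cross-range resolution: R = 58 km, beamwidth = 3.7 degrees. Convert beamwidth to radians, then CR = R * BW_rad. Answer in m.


BW_rad = 0.064577182
CR = 58000 * 0.064577182 = 3745.5 m

3745.5 m


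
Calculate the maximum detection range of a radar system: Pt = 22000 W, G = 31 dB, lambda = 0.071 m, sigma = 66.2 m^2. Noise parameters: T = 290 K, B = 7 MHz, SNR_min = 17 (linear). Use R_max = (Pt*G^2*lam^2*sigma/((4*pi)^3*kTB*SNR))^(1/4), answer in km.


G_lin = 10^(31/10) = 1258.925412
R^4 = 22000 * 1258.925412^2 * 0.071^2 * 66.2 / ((4*pi)^3 * 1.38e-23 * 290 * 7000000.0 * 17)
R^4 = 1.23124e19 m^4
R_max = (1.23124e19)^(1/4) = 59236.0 m = 59.2 km

59.2 km


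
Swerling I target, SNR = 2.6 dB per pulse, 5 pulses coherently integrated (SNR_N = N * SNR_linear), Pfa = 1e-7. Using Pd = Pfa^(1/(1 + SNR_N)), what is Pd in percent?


SNR_lin = 10^(2.6/10) = 1.8197
SNR_N = 5 * 1.8197 = 9.0985
1/(1 + SNR_N) = 1/10.0985 = 0.0990246
Pd = (1e-7)^0.0990246 = 0.20269
Pd = 20.3%

20.3%


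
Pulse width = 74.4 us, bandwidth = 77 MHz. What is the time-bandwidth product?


TBP = 74.4 * 77 = 5728.8

5728.8


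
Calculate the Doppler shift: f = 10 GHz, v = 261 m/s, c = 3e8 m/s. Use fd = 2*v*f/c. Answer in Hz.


fd = 2 * 261 * 10000000000.0 / 3e8 = 17400.0 Hz

17400.0 Hz


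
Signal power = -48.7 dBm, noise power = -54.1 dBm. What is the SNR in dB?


SNR = -48.7 - (-54.1) = 5.4 dB

5.4 dB


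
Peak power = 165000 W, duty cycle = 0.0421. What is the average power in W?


P_avg = 165000 * 0.0421 = 6946.5 W

6946.5 W


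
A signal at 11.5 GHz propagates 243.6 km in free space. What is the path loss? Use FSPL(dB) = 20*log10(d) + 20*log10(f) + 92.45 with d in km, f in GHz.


20*log10(243.6) = 47.73
20*log10(11.5) = 21.21
FSPL = 161.4 dB

161.4 dB


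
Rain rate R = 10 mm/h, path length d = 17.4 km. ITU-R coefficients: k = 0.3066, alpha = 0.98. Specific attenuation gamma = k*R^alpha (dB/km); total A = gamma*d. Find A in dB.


gamma = 0.3066 * 10^0.98 = 2.928007 dB/km
A = 2.928007 * 17.4 = 50.95 dB

50.95 dB


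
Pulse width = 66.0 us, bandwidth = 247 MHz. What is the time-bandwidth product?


TBP = 66.0 * 247 = 16302.0

16302.0


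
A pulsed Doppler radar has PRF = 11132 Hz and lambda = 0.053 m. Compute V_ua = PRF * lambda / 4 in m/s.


V_ua = 11132 * 0.053 / 4 = 147.5 m/s

147.5 m/s


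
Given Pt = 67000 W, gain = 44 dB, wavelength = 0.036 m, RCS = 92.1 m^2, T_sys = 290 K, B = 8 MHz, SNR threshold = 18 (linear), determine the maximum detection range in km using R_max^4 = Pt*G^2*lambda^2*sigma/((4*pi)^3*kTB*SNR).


G_lin = 10^(44/10) = 25118.864315
R^4 = 67000 * 25118.864315^2 * 0.036^2 * 92.1 / ((4*pi)^3 * 1.38e-23 * 290 * 8000000.0 * 18)
R^4 = 4.41235e21 m^4
R_max = (4.41235e21)^(1/4) = 257731.5 m = 257.7 km

257.7 km


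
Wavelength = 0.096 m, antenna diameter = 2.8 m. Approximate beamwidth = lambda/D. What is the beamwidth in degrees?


BW_rad = 0.096 / 2.8 = 0.034286
BW_deg = 1.96 degrees

1.96 degrees


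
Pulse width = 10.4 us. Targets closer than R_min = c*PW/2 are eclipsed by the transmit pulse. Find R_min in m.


R_min = 3e8 * 10.4e-6 / 2 = 1560.0 m

1560.0 m


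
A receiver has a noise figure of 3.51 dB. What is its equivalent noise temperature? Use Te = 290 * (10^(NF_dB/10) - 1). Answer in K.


NF_lin = 10^(3.51/10) = 2.243882
Te = 290 * (2.243882 - 1) = 360.7 K

360.7 K


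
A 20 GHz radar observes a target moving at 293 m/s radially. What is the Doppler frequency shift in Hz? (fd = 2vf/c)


fd = 2 * 293 * 20000000000.0 / 3e8 = 39066.7 Hz

39066.7 Hz


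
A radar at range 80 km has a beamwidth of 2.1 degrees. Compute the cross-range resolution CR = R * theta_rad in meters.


BW_rad = 0.036651914
CR = 80000 * 0.036651914 = 2932.2 m

2932.2 m


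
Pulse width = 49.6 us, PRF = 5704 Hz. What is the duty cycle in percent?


DC = 49.6e-6 * 5704 * 100 = 28.29%

28.29%


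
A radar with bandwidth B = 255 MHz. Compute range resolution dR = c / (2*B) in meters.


dR = 3e8 / (2 * 255000000.0) = 0.59 m

0.59 m


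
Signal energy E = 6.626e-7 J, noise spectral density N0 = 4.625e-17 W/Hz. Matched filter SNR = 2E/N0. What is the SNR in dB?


SNR_lin = 2 * 6.626e-7 / 4.625e-17 = 2.865e10
SNR_dB = 10*log10(2.865e10) = 104.6 dB

104.6 dB


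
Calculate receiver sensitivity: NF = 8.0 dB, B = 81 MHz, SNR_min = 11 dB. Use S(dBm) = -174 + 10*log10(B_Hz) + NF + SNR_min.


10*log10(81000000.0) = 79.08
S = -174 + 79.08 + 8.0 + 11 = -75.9 dBm

-75.9 dBm


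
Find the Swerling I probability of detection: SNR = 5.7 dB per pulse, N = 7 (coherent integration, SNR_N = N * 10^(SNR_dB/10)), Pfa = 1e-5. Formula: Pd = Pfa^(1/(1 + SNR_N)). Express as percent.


SNR_lin = 10^(5.7/10) = 3.71535
SNR_N = 7 * 3.71535 = 26.00745
1/(1 + SNR_N) = 1/27.00745 = 0.0370268
Pd = (1e-5)^0.0370268 = 0.65293
Pd = 65.3%

65.3%


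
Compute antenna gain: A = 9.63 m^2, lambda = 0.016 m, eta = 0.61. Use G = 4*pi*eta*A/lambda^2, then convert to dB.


G_linear = 4*pi*0.61*9.63/0.016^2 = 288354.03
G_dB = 10*log10(288354.03) = 54.6 dB

54.6 dB


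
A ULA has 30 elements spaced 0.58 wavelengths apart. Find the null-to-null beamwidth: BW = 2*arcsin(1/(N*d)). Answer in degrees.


1/(N*d) = 1/(30*0.58) = 0.057471
BW = 2*arcsin(0.057471) = 6.6 degrees

6.6 degrees


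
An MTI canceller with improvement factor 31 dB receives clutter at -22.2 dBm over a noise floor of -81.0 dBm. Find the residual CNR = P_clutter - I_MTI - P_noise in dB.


CNR = -22.2 - 31 - (-81.0) = 27.8 dB

27.8 dB


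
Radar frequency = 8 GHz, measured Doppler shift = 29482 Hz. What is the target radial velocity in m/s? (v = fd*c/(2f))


v = 29482 * 3e8 / (2 * 8000000000.0) = 552.8 m/s

552.8 m/s


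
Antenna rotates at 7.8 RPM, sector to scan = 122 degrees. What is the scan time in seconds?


t = 122 / (7.8 * 360) * 60 = 2.61 s

2.61 s


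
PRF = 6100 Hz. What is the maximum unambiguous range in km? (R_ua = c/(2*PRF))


R_ua = 3e8 / (2 * 6100) = 24590.2 m = 24.6 km

24.6 km


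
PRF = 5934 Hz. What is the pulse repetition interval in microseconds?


PRI = 1/5934 = 0.0001685204 s = 168.5 us

168.5 us


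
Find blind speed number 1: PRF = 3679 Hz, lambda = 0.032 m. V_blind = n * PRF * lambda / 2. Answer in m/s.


V_blind = 1 * 3679 * 0.032 / 2 = 58.9 m/s

58.9 m/s


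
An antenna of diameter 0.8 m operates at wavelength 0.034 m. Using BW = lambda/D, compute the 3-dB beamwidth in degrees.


BW_rad = 0.034 / 0.8 = 0.0425
BW_deg = 2.44 degrees

2.44 degrees


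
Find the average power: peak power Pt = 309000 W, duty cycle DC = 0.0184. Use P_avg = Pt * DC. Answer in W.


P_avg = 309000 * 0.0184 = 5685.6 W

5685.6 W


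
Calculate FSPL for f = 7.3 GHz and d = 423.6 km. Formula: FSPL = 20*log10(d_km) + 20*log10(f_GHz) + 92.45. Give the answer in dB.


20*log10(423.6) = 52.54
20*log10(7.3) = 17.27
FSPL = 162.3 dB

162.3 dB


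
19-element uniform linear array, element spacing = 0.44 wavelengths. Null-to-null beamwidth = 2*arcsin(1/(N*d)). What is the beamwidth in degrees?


1/(N*d) = 1/(19*0.44) = 0.119617
BW = 2*arcsin(0.119617) = 13.7 degrees

13.7 degrees


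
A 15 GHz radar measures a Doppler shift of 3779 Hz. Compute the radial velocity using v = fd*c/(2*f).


v = 3779 * 3e8 / (2 * 15000000000.0) = 37.8 m/s

37.8 m/s


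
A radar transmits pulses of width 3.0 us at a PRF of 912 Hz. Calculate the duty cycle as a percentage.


DC = 3.0e-6 * 912 * 100 = 0.27%

0.27%


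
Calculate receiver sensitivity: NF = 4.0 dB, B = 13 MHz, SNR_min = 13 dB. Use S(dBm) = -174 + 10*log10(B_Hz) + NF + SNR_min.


10*log10(13000000.0) = 71.14
S = -174 + 71.14 + 4.0 + 13 = -85.9 dBm

-85.9 dBm


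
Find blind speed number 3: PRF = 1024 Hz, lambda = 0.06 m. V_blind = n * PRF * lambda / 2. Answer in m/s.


V_blind = 3 * 1024 * 0.06 / 2 = 92.2 m/s

92.2 m/s


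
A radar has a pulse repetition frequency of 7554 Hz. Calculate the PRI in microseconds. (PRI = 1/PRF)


PRI = 1/7554 = 0.0001323802 s = 132.4 us

132.4 us


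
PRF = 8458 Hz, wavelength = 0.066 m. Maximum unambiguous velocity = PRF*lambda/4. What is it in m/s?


V_ua = 8458 * 0.066 / 4 = 139.6 m/s

139.6 m/s


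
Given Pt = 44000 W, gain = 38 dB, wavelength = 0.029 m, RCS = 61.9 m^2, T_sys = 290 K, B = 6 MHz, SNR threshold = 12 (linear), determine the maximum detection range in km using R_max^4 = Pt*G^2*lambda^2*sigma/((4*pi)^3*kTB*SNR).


G_lin = 10^(38/10) = 6309.573445
R^4 = 44000 * 6309.573445^2 * 0.029^2 * 61.9 / ((4*pi)^3 * 1.38e-23 * 290 * 6000000.0 * 12)
R^4 = 1.59478e20 m^4
R_max = (1.59478e20)^(1/4) = 112376.4 m = 112.4 km

112.4 km


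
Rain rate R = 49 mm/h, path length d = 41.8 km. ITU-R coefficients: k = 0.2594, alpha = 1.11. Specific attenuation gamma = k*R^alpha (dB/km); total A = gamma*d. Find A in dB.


gamma = 0.2594 * 49^1.11 = 19.50238 dB/km
A = 19.50238 * 41.8 = 815.2 dB

815.2 dB


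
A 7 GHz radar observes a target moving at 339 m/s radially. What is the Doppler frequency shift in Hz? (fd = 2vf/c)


fd = 2 * 339 * 7000000000.0 / 3e8 = 15820.0 Hz

15820.0 Hz


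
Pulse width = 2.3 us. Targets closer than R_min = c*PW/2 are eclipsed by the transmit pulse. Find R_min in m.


R_min = 3e8 * 2.3e-6 / 2 = 345.0 m

345.0 m


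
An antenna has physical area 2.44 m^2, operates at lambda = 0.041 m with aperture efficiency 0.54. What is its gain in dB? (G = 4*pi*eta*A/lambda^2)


G_linear = 4*pi*0.54*2.44/0.041^2 = 9849.76
G_dB = 10*log10(9849.76) = 39.9 dB

39.9 dB


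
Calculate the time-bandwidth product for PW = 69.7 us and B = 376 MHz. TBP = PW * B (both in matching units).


TBP = 69.7 * 376 = 26207.2

26207.2


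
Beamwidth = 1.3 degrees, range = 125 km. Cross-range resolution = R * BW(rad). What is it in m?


BW_rad = 0.02268928
CR = 125000 * 0.02268928 = 2836.2 m

2836.2 m


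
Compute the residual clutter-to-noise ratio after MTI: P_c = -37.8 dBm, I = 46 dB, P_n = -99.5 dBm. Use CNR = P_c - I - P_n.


CNR = -37.8 - 46 - (-99.5) = 15.7 dB

15.7 dB


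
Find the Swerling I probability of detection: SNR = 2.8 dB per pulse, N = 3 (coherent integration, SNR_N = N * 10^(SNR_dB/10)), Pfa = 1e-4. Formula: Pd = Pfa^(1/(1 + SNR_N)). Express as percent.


SNR_lin = 10^(2.8/10) = 1.90546
SNR_N = 3 * 1.90546 = 5.71638
1/(1 + SNR_N) = 1/6.71638 = 0.1488897
Pd = (1e-4)^0.1488897 = 0.25377
Pd = 25.4%

25.4%


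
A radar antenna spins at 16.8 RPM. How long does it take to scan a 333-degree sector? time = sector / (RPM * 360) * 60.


t = 333 / (16.8 * 360) * 60 = 3.3 s

3.3 s


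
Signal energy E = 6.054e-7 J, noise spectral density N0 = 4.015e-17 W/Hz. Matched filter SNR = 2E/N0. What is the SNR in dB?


SNR_lin = 2 * 6.054e-7 / 4.015e-17 = 3.016e10
SNR_dB = 10*log10(3.016e10) = 104.8 dB

104.8 dB


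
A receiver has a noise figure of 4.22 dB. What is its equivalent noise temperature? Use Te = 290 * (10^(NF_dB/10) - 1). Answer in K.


NF_lin = 10^(4.22/10) = 2.642409
Te = 290 * (2.642409 - 1) = 476.3 K

476.3 K


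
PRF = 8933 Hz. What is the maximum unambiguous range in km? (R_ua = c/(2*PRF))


R_ua = 3e8 / (2 * 8933) = 16791.7 m = 16.8 km

16.8 km


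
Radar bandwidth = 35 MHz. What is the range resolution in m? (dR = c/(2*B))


dR = 3e8 / (2 * 35000000.0) = 4.29 m

4.29 m


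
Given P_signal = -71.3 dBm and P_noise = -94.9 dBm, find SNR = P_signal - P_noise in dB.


SNR = -71.3 - (-94.9) = 23.6 dB

23.6 dB


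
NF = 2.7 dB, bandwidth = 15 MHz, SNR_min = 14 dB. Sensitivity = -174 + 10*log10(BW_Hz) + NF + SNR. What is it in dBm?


10*log10(15000000.0) = 71.76
S = -174 + 71.76 + 2.7 + 14 = -85.5 dBm

-85.5 dBm


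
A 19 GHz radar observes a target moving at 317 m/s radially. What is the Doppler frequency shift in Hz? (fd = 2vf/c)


fd = 2 * 317 * 19000000000.0 / 3e8 = 40153.3 Hz

40153.3 Hz


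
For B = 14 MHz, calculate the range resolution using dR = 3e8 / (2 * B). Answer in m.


dR = 3e8 / (2 * 14000000.0) = 10.71 m

10.71 m


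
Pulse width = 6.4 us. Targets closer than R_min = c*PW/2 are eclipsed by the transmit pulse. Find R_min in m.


R_min = 3e8 * 6.4e-6 / 2 = 960.0 m

960.0 m


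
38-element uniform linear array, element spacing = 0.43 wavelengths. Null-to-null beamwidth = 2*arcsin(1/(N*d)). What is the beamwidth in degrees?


1/(N*d) = 1/(38*0.43) = 0.0612
BW = 2*arcsin(0.0612) = 7.0 degrees

7.0 degrees


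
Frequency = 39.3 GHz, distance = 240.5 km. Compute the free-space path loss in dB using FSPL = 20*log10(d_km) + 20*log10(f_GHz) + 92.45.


20*log10(240.5) = 47.62
20*log10(39.3) = 31.89
FSPL = 172.0 dB

172.0 dB


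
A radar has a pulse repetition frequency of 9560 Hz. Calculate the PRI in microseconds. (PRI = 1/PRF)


PRI = 1/9560 = 0.0001046025 s = 104.6 us

104.6 us


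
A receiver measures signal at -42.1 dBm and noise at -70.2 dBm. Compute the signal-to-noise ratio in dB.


SNR = -42.1 - (-70.2) = 28.1 dB

28.1 dB


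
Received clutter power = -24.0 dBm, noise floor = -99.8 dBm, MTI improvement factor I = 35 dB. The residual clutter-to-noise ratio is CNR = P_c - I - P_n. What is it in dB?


CNR = -24.0 - 35 - (-99.8) = 40.8 dB

40.8 dB


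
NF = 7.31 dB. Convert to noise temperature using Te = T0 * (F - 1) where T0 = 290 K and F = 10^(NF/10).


NF_lin = 10^(7.31/10) = 5.382698
Te = 290 * (5.382698 - 1) = 1271.0 K

1271.0 K


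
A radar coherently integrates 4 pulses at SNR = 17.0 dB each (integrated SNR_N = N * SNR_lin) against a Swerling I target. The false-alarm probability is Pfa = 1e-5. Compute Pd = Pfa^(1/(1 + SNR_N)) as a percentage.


SNR_lin = 10^(17.0/10) = 50.11872
SNR_N = 4 * 50.11872 = 200.47488
1/(1 + SNR_N) = 1/201.47488 = 0.0049634
Pd = (1e-5)^0.0049634 = 0.94446
Pd = 94.4%

94.4%


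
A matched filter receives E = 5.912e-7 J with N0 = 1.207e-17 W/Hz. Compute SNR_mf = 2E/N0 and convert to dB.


SNR_lin = 2 * 5.912e-7 / 1.207e-17 = 9.796e10
SNR_dB = 10*log10(9.796e10) = 109.9 dB

109.9 dB


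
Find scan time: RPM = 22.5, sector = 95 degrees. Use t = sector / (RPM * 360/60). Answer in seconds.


t = 95 / (22.5 * 360) * 60 = 0.7 s

0.7 s


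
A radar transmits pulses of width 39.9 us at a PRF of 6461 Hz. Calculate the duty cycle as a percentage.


DC = 39.9e-6 * 6461 * 100 = 25.78%

25.78%


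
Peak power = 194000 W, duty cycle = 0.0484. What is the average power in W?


P_avg = 194000 * 0.0484 = 9389.6 W

9389.6 W


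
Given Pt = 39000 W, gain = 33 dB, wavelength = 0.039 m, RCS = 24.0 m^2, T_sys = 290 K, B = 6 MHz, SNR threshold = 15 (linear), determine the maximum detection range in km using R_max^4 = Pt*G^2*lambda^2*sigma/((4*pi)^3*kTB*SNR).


G_lin = 10^(33/10) = 1995.262315
R^4 = 39000 * 1995.262315^2 * 0.039^2 * 24.0 / ((4*pi)^3 * 1.38e-23 * 290 * 6000000.0 * 15)
R^4 = 7.92968e18 m^4
R_max = (7.92968e18)^(1/4) = 53065.7 m = 53.1 km

53.1 km


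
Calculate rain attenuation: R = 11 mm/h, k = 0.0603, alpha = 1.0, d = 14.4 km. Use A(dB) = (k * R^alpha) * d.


gamma = 0.0603 * 11^1.0 = 0.6633 dB/km
A = 0.6633 * 14.4 = 9.55 dB

9.55 dB


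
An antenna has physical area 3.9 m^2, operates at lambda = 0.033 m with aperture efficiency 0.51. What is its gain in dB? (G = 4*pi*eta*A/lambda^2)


G_linear = 4*pi*0.51*3.9/0.033^2 = 22951.8
G_dB = 10*log10(22951.8) = 43.6 dB

43.6 dB


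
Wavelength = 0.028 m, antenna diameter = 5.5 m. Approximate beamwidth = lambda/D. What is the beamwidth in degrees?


BW_rad = 0.028 / 5.5 = 0.005091
BW_deg = 0.29 degrees

0.29 degrees


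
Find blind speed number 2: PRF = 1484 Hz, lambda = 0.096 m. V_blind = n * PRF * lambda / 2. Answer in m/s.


V_blind = 2 * 1484 * 0.096 / 2 = 142.5 m/s

142.5 m/s


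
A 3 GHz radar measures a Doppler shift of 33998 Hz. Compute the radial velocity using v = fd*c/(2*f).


v = 33998 * 3e8 / (2 * 3000000000.0) = 1699.9 m/s

1699.9 m/s


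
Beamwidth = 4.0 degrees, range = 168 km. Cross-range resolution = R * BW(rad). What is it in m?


BW_rad = 0.06981317
CR = 168000 * 0.06981317 = 11728.6 m

11728.6 m


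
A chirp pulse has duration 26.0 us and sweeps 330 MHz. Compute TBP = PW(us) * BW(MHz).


TBP = 26.0 * 330 = 8580.0

8580.0


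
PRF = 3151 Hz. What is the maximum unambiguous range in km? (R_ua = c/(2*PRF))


R_ua = 3e8 / (2 * 3151) = 47603.9 m = 47.6 km

47.6 km


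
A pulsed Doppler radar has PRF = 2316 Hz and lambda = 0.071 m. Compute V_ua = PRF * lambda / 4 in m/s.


V_ua = 2316 * 0.071 / 4 = 41.1 m/s

41.1 m/s


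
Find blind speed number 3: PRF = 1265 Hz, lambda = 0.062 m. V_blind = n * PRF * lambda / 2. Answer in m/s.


V_blind = 3 * 1265 * 0.062 / 2 = 117.6 m/s

117.6 m/s


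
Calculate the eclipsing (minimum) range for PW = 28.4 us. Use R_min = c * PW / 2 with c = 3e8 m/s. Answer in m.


R_min = 3e8 * 28.4e-6 / 2 = 4260.0 m

4260.0 m


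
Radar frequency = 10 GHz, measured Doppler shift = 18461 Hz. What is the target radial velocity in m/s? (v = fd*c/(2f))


v = 18461 * 3e8 / (2 * 10000000000.0) = 276.9 m/s

276.9 m/s


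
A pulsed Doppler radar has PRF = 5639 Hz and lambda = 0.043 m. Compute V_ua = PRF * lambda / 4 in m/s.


V_ua = 5639 * 0.043 / 4 = 60.6 m/s

60.6 m/s


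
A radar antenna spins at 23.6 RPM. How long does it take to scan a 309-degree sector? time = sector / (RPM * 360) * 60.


t = 309 / (23.6 * 360) * 60 = 2.18 s

2.18 s


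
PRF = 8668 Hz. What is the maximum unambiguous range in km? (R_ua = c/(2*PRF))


R_ua = 3e8 / (2 * 8668) = 17305.0 m = 17.3 km

17.3 km


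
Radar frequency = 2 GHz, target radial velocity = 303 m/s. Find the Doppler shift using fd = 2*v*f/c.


fd = 2 * 303 * 2000000000.0 / 3e8 = 4040.0 Hz

4040.0 Hz


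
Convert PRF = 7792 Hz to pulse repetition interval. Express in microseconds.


PRI = 1/7792 = 0.0001283368 s = 128.3 us

128.3 us


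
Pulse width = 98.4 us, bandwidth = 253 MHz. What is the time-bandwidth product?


TBP = 98.4 * 253 = 24895.2

24895.2
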